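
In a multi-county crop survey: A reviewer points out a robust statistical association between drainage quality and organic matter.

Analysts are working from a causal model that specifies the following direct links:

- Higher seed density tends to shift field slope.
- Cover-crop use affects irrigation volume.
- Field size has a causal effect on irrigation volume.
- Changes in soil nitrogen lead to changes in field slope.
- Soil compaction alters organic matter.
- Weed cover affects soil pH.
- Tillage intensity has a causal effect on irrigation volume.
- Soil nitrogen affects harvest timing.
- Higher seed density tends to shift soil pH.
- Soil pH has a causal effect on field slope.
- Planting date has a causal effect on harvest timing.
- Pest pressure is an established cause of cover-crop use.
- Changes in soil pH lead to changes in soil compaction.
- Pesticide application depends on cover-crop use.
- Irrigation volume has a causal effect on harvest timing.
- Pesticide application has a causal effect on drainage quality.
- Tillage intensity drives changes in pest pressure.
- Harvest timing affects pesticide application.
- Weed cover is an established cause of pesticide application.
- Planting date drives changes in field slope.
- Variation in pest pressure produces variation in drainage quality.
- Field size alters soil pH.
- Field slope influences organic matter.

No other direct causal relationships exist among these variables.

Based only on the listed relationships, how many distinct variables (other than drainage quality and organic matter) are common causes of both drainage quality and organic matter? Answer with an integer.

The common causes are: field size (to drainage quality via field size → irrigation volume → harvest timing → pesticide application → drainage quality; to organic matter via field size → soil pH → field slope → organic matter); planting date (to drainage quality via planting date → harvest timing → pesticide application → drainage quality; to organic matter via planting date → field slope → organic matter); soil nitrogen (to drainage quality via soil nitrogen → harvest timing → pesticide application → drainage quality; to organic matter via soil nitrogen → field slope → organic matter); weed cover (to drainage quality via weed cover → pesticide application → drainage quality; to organic matter via weed cover → soil pH → field slope → organic matter).
Every other variable lacks a causal path to at least one of drainage quality and organic matter.

4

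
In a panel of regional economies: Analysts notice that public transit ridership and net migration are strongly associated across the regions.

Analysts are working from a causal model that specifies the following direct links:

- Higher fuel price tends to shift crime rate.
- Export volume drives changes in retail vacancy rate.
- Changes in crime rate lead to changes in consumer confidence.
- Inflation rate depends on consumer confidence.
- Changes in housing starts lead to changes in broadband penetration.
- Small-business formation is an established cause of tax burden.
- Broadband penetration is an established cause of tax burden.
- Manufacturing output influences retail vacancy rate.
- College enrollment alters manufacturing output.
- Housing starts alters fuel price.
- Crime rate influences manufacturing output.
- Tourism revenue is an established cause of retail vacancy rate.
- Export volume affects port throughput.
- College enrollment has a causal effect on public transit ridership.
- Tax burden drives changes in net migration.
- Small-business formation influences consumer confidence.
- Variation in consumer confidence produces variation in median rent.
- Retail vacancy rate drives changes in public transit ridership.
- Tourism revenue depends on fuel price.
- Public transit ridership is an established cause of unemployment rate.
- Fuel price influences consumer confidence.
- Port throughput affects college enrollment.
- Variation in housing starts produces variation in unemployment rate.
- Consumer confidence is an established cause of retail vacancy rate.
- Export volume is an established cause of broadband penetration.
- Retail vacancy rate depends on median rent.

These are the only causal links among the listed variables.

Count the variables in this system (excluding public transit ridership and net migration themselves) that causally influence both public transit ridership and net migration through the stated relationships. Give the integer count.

3

The common causes are: export volume (to public transit ridership via export volume → retail vacancy rate → public transit ridership; to net migration via export volume → broadband penetration → tax burden → net migration); housing starts (to public transit ridership via housing starts → fuel price → tourism revenue → retail vacancy rate → public transit ridership; to net migration via housing starts → broadband penetration → tax burden → net migration); small-business formation (to public transit ridership via small-business formation → consumer confidence → retail vacancy rate → public transit ridership; to net migration via small-business formation → tax burden → net migration).
Every other variable lacks a causal path to at least one of public transit ridership and net migration.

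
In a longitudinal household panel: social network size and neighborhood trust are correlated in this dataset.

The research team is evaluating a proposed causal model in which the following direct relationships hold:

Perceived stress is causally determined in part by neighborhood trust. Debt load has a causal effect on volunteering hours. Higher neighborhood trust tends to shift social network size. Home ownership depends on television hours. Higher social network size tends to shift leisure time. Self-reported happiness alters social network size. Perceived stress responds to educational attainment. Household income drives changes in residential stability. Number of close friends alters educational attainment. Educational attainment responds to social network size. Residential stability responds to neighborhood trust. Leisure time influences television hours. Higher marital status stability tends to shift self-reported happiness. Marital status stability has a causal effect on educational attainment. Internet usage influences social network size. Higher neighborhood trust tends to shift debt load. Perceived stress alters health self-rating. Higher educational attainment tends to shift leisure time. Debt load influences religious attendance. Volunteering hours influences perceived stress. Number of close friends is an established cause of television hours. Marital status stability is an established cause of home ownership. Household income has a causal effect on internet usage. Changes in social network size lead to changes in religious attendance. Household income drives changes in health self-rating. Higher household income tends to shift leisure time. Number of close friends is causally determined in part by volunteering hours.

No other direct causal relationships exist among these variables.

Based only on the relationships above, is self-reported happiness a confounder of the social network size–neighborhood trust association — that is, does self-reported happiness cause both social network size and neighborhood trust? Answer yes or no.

no

Self-reported happiness has no stated causal path to neighborhood trust. A confounder must cause both variables, so self-reported happiness does not qualify.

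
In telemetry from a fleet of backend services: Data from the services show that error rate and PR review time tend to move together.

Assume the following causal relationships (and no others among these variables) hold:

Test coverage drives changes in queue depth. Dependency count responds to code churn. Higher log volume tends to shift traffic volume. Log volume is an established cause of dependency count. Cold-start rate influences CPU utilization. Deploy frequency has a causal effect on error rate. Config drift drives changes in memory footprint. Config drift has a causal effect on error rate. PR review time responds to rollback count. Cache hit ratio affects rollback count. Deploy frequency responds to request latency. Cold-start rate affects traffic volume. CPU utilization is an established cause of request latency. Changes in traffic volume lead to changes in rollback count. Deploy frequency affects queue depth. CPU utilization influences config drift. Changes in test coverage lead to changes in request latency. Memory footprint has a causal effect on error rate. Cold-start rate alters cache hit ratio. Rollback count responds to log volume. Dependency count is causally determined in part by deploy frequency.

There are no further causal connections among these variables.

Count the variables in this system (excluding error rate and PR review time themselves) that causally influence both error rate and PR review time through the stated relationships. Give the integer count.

The common causes are: cold-start rate (to error rate via cold-start rate → CPU utilization → config drift → error rate; to PR review time via cold-start rate → traffic volume → rollback count → PR review time).
Every other variable lacks a causal path to at least one of error rate and PR review time.

1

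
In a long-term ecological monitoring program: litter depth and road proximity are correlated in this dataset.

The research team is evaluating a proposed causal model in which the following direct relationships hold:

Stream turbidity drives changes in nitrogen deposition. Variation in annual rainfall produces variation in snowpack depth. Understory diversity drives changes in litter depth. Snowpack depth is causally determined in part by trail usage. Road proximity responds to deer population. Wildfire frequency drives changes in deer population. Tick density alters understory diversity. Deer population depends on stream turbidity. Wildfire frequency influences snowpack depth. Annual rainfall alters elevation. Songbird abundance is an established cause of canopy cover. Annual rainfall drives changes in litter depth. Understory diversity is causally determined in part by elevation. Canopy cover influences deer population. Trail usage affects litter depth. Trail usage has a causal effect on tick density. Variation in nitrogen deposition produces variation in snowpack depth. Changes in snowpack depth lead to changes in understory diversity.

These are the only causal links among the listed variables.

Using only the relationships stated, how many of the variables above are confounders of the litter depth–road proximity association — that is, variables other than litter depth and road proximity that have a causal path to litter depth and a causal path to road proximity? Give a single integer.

The common causes are: stream turbidity (to litter depth via stream turbidity → nitrogen deposition → snowpack depth → understory diversity → litter depth; to road proximity via stream turbidity → deer population → road proximity); wildfire frequency (to litter depth via wildfire frequency → snowpack depth → understory diversity → litter depth; to road proximity via wildfire frequency → deer population → road proximity).
Every other variable lacks a causal path to at least one of litter depth and road proximity.

2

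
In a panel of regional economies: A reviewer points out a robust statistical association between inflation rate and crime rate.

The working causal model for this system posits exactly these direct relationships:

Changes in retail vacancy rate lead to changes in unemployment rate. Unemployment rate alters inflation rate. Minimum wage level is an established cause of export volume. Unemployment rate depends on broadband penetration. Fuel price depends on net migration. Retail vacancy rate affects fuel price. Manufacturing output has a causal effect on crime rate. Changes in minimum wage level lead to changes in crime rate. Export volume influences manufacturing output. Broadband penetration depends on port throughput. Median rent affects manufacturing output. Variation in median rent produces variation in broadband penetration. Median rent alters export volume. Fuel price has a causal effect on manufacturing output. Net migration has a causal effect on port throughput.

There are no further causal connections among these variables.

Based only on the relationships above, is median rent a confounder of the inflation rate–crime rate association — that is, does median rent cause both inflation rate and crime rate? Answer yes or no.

yes

Median rent has a causal path to inflation rate (median rent → broadband penetration → unemployment rate → inflation rate) and to crime rate (median rent → manufacturing output → crime rate), so it is a common cause of both — a confounder.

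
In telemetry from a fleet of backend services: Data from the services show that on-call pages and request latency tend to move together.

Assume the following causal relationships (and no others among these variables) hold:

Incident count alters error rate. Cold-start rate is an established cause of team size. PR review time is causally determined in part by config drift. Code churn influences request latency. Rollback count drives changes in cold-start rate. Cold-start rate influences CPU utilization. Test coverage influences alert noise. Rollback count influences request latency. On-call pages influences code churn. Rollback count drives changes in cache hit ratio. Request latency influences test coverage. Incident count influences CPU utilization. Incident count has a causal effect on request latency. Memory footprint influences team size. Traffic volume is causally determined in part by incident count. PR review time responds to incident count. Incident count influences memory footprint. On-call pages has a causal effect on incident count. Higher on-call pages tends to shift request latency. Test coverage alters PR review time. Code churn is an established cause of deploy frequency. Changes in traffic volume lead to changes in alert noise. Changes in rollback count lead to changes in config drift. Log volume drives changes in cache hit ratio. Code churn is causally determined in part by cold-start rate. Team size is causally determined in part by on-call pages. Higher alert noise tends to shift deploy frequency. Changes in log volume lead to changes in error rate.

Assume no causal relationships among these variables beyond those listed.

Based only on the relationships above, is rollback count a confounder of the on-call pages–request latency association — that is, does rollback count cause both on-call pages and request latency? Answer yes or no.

no

Rollback count has no stated causal path to on-call pages. A confounder must cause both variables, so rollback count does not qualify.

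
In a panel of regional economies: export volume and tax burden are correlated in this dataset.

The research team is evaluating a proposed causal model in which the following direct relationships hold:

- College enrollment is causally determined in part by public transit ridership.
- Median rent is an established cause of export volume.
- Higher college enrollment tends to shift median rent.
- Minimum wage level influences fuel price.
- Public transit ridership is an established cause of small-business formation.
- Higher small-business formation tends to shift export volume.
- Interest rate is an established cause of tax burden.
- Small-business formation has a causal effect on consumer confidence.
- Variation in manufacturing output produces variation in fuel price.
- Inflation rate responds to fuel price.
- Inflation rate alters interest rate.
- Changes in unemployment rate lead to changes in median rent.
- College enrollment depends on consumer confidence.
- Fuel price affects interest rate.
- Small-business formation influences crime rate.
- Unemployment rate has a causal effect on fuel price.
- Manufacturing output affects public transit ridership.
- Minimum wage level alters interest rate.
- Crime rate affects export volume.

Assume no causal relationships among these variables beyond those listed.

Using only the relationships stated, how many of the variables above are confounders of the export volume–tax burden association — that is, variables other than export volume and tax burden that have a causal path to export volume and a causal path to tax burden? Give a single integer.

The common causes are: manufacturing output (to export volume via manufacturing output → public transit ridership → small-business formation → export volume; to tax burden via manufacturing output → fuel price → interest rate → tax burden); unemployment rate (to export volume via unemployment rate → median rent → export volume; to tax burden via unemployment rate → fuel price → interest rate → tax burden).
Every other variable lacks a causal path to at least one of export volume and tax burden.

2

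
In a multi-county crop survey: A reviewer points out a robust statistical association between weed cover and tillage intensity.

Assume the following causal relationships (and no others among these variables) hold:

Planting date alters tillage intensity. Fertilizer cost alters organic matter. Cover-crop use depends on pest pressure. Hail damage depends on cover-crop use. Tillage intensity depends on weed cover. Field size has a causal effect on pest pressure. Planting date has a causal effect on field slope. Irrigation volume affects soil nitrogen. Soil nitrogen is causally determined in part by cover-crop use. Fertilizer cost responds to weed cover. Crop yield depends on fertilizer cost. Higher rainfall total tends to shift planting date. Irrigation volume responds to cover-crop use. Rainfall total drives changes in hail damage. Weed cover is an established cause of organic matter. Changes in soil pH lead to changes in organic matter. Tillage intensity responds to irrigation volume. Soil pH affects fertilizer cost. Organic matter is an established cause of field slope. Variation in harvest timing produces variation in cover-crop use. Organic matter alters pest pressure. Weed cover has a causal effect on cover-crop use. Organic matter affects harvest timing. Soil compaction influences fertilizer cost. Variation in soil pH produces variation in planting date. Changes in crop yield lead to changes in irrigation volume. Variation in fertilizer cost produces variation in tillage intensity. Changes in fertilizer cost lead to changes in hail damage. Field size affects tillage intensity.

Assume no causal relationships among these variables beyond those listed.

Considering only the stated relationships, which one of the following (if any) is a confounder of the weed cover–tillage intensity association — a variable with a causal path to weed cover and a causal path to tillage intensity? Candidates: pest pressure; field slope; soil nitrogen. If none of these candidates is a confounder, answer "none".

none

None of the listed candidates has causal paths to both weed cover and tillage intensity in the stated relationships, so none is a common cause.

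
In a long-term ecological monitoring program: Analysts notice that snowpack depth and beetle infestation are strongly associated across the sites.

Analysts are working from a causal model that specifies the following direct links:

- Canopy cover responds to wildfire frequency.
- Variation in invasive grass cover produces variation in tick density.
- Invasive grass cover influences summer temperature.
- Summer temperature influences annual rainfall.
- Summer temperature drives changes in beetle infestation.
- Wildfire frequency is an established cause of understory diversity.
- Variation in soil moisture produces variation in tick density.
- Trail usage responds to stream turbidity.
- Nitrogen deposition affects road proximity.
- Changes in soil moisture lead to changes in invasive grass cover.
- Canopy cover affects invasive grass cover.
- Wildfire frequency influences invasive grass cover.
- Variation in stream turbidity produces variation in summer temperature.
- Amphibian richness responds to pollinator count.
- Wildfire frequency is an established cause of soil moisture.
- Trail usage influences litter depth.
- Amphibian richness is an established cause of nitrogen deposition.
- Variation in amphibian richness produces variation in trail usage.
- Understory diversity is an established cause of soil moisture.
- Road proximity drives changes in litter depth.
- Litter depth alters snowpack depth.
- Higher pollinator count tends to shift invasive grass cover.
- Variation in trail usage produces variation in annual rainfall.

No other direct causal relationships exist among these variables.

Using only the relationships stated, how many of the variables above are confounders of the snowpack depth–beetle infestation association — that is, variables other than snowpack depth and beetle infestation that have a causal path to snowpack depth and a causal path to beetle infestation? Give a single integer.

The common causes are: pollinator count (to snowpack depth via pollinator count → amphibian richness → trail usage → litter depth → snowpack depth; to beetle infestation via pollinator count → invasive grass cover → summer temperature → beetle infestation); stream turbidity (to snowpack depth via stream turbidity → trail usage → litter depth → snowpack depth; to beetle infestation via stream turbidity → summer temperature → beetle infestation).
Every other variable lacks a causal path to at least one of snowpack depth and beetle infestation.

2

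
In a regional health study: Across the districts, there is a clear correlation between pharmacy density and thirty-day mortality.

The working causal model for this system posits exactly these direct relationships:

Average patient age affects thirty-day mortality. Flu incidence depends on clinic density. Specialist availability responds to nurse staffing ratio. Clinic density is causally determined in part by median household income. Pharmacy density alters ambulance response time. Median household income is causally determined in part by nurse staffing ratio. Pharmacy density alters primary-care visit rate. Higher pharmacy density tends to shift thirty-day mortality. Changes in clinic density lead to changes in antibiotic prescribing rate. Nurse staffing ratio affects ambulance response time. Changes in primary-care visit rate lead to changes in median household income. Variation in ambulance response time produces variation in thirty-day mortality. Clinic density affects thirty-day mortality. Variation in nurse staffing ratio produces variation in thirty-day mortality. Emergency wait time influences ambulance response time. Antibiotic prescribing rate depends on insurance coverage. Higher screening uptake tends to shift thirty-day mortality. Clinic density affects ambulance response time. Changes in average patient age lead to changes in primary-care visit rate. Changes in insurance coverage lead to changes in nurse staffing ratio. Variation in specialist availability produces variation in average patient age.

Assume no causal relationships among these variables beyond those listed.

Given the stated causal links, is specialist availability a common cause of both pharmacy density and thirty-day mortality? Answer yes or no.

no

Specialist availability has no stated causal path to pharmacy density. A confounder must cause both variables, so specialist availability does not qualify.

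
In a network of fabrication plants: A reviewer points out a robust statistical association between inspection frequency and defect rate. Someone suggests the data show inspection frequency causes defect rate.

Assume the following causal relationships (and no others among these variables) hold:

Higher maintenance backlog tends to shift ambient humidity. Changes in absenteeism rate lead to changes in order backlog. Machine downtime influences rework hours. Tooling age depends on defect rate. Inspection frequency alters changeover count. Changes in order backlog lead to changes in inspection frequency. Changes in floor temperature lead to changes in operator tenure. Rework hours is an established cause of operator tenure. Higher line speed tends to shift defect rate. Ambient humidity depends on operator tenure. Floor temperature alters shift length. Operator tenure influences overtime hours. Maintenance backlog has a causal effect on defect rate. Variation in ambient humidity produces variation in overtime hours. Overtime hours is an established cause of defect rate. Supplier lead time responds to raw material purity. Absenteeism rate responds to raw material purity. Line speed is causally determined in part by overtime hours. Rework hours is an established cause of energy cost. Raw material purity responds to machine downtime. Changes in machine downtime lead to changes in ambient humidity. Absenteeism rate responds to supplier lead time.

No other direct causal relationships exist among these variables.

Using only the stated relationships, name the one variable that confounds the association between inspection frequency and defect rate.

Machine downtime has a causal path to inspection frequency (machine downtime → raw material purity → absenteeism rate → order backlog → inspection frequency) and a separate causal path to defect rate (machine downtime → ambient humidity → overtime hours → defect rate), so it is a common cause of both.
No stated relationship gives inspection frequency a causal route to defect rate, so the correlation is explained by the shared upstream cause rather than a direct effect.

machine downtime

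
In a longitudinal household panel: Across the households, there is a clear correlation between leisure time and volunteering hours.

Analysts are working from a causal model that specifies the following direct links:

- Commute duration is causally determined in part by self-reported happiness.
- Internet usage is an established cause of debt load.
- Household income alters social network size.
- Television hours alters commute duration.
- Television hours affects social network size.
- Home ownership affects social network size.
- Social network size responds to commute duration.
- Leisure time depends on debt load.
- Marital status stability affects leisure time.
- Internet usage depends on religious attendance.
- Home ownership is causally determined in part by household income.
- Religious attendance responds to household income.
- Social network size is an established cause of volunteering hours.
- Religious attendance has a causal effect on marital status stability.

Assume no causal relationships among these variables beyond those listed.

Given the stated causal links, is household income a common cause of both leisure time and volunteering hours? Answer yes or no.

Household income has a causal path to leisure time (household income → religious attendance → marital status stability → leisure time) and to volunteering hours (household income → social network size → volunteering hours), so it is a common cause of both — a confounder.

yes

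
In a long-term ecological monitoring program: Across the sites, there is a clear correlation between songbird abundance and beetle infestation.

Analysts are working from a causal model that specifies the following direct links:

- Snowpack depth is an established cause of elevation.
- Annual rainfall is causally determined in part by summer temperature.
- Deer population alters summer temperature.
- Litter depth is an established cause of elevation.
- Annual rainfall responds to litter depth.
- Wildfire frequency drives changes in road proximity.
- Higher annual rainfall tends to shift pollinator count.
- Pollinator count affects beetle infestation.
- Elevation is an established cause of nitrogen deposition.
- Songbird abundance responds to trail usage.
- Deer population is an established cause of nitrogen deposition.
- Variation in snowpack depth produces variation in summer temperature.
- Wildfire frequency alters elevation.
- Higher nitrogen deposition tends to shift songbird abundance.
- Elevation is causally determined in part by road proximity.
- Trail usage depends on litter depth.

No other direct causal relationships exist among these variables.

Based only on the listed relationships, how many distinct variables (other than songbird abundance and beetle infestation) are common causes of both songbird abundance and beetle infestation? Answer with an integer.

The common causes are: deer population (to songbird abundance via deer population → nitrogen deposition → songbird abundance; to beetle infestation via deer population → summer temperature → annual rainfall → pollinator count → beetle infestation); litter depth (to songbird abundance via litter depth → trail usage → songbird abundance; to beetle infestation via litter depth → annual rainfall → pollinator count → beetle infestation); snowpack depth (to songbird abundance via snowpack depth → elevation → nitrogen deposition → songbird abundance; to beetle infestation via snowpack depth → summer temperature → annual rainfall → pollinator count → beetle infestation).
Every other variable lacks a causal path to at least one of songbird abundance and beetle infestation.

3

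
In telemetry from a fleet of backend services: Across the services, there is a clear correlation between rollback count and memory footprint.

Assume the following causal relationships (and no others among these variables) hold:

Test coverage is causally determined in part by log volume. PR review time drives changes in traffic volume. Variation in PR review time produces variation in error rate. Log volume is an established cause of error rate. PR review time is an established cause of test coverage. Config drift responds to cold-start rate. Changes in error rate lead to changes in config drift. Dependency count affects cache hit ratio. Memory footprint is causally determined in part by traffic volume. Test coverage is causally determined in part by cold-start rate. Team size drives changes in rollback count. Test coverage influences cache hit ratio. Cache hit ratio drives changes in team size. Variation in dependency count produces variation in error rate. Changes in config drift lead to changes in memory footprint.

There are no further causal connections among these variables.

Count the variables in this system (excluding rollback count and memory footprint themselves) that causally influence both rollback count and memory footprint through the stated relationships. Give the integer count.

4

The common causes are: PR review time (to rollback count via PR review time → test coverage → cache hit ratio → team size → rollback count; to memory footprint via PR review time → traffic volume → memory footprint); cold-start rate (to rollback count via cold-start rate → test coverage → cache hit ratio → team size → rollback count; to memory footprint via cold-start rate → config drift → memory footprint); dependency count (to rollback count via dependency count → cache hit ratio → team size → rollback count; to memory footprint via dependency count → error rate → config drift → memory footprint); log volume (to rollback count via log volume → test coverage → cache hit ratio → team size → rollback count; to memory footprint via log volume → error rate → config drift → memory footprint).
Every other variable lacks a causal path to at least one of rollback count and memory footprint.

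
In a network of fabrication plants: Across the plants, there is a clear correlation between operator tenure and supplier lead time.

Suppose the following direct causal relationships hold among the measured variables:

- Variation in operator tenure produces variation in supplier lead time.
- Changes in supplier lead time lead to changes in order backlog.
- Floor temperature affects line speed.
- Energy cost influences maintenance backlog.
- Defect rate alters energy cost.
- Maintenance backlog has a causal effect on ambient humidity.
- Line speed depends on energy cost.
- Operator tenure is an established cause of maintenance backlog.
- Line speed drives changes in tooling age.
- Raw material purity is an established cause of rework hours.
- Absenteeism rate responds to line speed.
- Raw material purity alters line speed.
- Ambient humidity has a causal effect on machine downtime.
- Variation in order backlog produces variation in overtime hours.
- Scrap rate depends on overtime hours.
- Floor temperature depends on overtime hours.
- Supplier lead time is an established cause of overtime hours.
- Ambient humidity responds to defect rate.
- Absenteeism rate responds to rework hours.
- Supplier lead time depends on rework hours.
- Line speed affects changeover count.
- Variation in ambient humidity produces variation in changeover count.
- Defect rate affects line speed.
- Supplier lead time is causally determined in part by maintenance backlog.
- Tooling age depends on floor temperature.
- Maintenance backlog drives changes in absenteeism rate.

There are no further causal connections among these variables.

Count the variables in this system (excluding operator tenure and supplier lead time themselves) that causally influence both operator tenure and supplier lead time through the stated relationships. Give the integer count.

No listed variable has a causal path to both operator tenure and supplier lead time, so there are no common causes.

0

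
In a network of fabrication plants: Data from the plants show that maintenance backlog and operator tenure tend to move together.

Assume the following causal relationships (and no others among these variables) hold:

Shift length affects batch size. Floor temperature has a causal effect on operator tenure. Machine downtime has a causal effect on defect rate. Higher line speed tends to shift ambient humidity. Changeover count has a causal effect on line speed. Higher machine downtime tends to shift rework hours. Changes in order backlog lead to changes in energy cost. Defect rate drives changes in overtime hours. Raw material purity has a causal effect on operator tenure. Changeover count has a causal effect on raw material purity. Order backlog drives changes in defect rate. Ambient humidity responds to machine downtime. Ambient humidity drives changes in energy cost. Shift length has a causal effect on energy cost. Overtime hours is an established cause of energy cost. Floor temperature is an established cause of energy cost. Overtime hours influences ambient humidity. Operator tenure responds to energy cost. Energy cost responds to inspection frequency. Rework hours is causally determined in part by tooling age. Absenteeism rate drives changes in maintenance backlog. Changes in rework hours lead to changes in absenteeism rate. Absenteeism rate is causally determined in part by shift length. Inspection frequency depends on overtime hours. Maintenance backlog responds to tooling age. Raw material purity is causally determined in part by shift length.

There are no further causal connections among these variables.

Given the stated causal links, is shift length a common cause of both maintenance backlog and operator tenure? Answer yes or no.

Shift length has a causal path to maintenance backlog (shift length → absenteeism rate → maintenance backlog) and to operator tenure (shift length → energy cost → operator tenure), so it is a common cause of both — a confounder.

yes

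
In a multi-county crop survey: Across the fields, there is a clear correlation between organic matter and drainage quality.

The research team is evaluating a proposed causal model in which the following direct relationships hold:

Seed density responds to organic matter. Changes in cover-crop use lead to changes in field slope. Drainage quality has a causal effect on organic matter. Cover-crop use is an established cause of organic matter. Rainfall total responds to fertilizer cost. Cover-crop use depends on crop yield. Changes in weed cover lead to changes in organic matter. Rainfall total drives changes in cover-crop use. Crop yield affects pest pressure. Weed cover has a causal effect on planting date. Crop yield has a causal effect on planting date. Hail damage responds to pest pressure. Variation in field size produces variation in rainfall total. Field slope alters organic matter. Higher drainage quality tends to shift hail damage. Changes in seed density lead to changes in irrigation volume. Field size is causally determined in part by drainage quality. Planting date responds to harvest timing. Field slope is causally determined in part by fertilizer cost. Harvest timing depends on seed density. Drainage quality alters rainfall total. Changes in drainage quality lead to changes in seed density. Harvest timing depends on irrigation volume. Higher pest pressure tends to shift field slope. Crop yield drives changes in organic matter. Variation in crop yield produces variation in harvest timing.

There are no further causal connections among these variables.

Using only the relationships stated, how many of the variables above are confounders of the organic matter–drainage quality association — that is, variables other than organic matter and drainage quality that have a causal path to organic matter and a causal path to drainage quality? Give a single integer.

0

No listed variable has a causal path to both organic matter and drainage quality, so there are no common causes.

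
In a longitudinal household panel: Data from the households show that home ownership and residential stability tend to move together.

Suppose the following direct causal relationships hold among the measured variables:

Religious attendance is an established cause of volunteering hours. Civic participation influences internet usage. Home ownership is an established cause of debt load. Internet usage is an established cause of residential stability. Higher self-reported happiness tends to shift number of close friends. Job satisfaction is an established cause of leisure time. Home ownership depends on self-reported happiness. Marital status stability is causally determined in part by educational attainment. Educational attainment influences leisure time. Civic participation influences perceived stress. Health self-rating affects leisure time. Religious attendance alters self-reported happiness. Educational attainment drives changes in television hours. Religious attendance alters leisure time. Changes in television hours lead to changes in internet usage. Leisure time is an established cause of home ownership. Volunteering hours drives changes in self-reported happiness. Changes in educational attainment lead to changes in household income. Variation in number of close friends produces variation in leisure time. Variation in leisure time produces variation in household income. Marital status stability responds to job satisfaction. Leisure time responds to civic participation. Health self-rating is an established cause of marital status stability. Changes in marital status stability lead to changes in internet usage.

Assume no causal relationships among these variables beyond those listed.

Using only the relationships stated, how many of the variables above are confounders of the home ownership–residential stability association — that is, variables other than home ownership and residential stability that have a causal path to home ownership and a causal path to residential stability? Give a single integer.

4

The common causes are: civic participation (to home ownership via civic participation → leisure time → home ownership; to residential stability via civic participation → internet usage → residential stability); educational attainment (to home ownership via educational attainment → leisure time → home ownership; to residential stability via educational attainment → marital status stability → internet usage → residential stability); health self-rating (to home ownership via health self-rating → leisure time → home ownership; to residential stability via health self-rating → marital status stability → internet usage → residential stability); job satisfaction (to home ownership via job satisfaction → leisure time → home ownership; to residential stability via job satisfaction → marital status stability → internet usage → residential stability).
Every other variable lacks a causal path to at least one of home ownership and residential stability.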